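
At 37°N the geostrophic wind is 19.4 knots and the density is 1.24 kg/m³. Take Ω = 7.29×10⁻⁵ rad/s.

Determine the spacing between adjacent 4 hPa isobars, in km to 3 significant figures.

368 km

Coriolis parameter at 37°N:
f = 2Ω sin φ = 2 × 7.29×10⁻⁵ × sin 37° = 8.77×10⁻⁵ s⁻¹
Wind speed in SI: 19.4 knots = 9.98 m/s
Geostrophic balance rearranged: |∂P/∂n| = f ρ V_g
|∂P/∂n| = 8.77×10⁻⁵ × 1.24 × 9.98 = 1.09×10⁻³ Pa/m
Isobar spacing: Δn = ΔP/|∂P/∂n| = 400 Pa / 1.09×10⁻³ Pa/m = 368365 m ≈ 368 km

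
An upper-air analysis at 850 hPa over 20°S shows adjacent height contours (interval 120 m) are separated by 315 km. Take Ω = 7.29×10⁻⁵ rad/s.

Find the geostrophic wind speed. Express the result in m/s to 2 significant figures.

Coriolis parameter at 20°S:
f = 2Ω sin φ = 2 × 7.29×10⁻⁵ × sin 20° = 4.99×10⁻⁵ s⁻¹
Height gradient: |∂Z/∂n| = 120 m / 315000 m = 3.81×10⁻⁴
On a pressure surface, geostrophic balance gives V_g = (g/f)|∂Z/∂n|:
V_g = 9.81 × 3.81×10⁻⁴ / 4.99×10⁻⁵ = 74.9 m/s

75 m/s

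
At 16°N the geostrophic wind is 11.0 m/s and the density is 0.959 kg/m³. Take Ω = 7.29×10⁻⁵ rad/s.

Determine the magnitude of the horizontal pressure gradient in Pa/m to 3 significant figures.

4.24×10⁻⁴ Pa/m

Coriolis parameter at 16°N:
f = 2Ω sin φ = 2 × 7.29×10⁻⁵ × sin 16° = 4.02×10⁻⁵ s⁻¹
Geostrophic balance rearranged: |∂P/∂n| = f ρ V_g
|∂P/∂n| = 4.02×10⁻⁵ × 0.959 × 11.0 = 4.24×10⁻⁴ Pa/m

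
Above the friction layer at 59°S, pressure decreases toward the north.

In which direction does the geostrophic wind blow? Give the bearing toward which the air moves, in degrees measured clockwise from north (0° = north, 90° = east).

The pressure-gradient force points toward the north (bearing 000°).
Geostrophic balance: in the Southern Hemisphere the Coriolis force deflects motion to the left, so the geostrophic wind blows 90° to the left of the pressure-gradient force (low pressure on the right).
Rotating 000° by 90° counterclockwise gives 270° — the wind blows toward the west.

270°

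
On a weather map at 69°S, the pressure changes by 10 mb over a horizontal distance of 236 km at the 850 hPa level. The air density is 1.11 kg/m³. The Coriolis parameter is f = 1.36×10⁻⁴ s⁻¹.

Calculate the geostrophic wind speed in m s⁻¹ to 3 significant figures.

28.1 m s⁻¹

Pressure gradient: |∂P/∂n| = 1000 Pa / 236000 m = 4.24×10⁻³ Pa/m
Geostrophic balance (pressure-gradient force = Coriolis force):
V_g = (1/(fρ)) |∂P/∂n| = 4.24×10⁻³ / (1.36×10⁻⁴ × 1.11) = 28.1 m/s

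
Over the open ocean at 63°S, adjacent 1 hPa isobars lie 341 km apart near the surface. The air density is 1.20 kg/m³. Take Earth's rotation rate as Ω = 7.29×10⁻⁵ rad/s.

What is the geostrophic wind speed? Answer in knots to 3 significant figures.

3.66 knots

Coriolis parameter at 63°S:
f = 2Ω sin φ = 2 × 7.29×10⁻⁵ × sin 63° = 1.30×10⁻⁴ s⁻¹
Pressure gradient: |∂P/∂n| = 100 Pa / 341000 m = 2.93×10⁻⁴ Pa/m
Geostrophic balance (pressure-gradient force = Coriolis force):
V_g = (1/(fρ)) |∂P/∂n| = 2.93×10⁻⁴ / (1.30×10⁻⁴ × 1.20) = 1.88 m/s
Converting: 1.88 m/s × 1.944 = 3.66 knots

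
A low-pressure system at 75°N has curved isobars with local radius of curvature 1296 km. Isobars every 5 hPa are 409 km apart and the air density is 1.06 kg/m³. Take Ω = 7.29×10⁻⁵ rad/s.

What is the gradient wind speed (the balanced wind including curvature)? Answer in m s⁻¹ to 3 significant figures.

Coriolis parameter at 75°N:
f = 2Ω sin φ = 2 × 7.29×10⁻⁵ × sin 75° = 1.41×10⁻⁴ s⁻¹
Pressure gradient: |∂P/∂n| = 500 Pa / 409000 m = 1.22×10⁻³ Pa/m
Geostrophic speed: V_g = |∂P/∂n|/(fρ) = 1.22×10⁻³/(1.41×10⁻⁴ × 1.06) = 8.19 m/s
Around a low, centrifugal force acts outward with Coriolis, so pressure-gradient force balances both:
(1/ρ)|∂P/∂n| = fV + V²/R  →  V² + fR·V − fR·V_g = 0
With fR = 1.41×10⁻⁴ × 1296×10³ m = 183 m/s:
V = [−fR + √((fR)² + 4 fR V_g)]/2 = [−183 + √(183² + 4×183×8.19)]/2 = 7.85 m/s
Subgeostrophic (V < V_g = 8.19 m/s), as expected around a low.

7.85 m s⁻¹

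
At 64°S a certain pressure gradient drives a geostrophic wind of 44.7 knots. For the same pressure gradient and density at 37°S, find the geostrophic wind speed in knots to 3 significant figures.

66.8 knots

With the same pressure gradient and density, V_g ∝ 1/f ∝ 1/sin φ.
V₂ = V₁ · sin φ₁ / sin φ₂ = 44.7 × sin 64° / sin 37°
V₂ = 44.7 × 0.8988/0.6018 = 66.8 knots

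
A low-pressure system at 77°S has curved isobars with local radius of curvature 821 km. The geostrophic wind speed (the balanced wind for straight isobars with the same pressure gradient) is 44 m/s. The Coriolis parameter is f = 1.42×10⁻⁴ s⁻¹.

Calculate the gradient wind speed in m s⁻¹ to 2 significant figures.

Around a low, centrifugal force acts outward with Coriolis, so pressure-gradient force balances both:
(1/ρ)|∂P/∂n| = fV + V²/R  →  V² + fR·V − fR·V_g = 0
With fR = 1.42×10⁻⁴ × 821×10³ m = 117 m/s:
V = [−fR + √((fR)² + 4 fR V_g)]/2 = [−117 + √(117² + 4×117×44)]/2 = 34.1 m/s
Subgeostrophic (V < V_g = 44 m/s), as expected around a low.

34 m s⁻¹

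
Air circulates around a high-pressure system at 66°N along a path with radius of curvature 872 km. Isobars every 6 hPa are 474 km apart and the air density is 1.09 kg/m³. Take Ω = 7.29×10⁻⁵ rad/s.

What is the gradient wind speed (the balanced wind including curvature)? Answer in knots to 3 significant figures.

18.5 knots

Coriolis parameter at 66°N:
f = 2Ω sin φ = 2 × 7.29×10⁻⁵ × sin 66° = 1.33×10⁻⁴ s⁻¹
Pressure gradient: |∂P/∂n| = 600 Pa / 474000 m = 1.27×10⁻³ Pa/m
Geostrophic speed: V_g = |∂P/∂n|/(fρ) = 1.27×10⁻³/(1.33×10⁻⁴ × 1.09) = 8.72 m/s
Around a high, pressure-gradient force acts outward with centrifugal, so Coriolis balances both:
fV = (1/ρ)|∂P/∂n| + V²/R  →  V² − fR·V + fR·V_g = 0
With fR = 1.33×10⁻⁴ × 872×10³ m = 116 m/s:
V = [fR − √((fR)² − 4 fR V_g)]/2 = [116 − √(116² − 4×116×8.72)]/2 = 9.5 m/s
Supergeostrophic (V > V_g = 8.72 m/s), as expected around a high.
Converting: 9.5 m/s × 1.944 = 18.5 knots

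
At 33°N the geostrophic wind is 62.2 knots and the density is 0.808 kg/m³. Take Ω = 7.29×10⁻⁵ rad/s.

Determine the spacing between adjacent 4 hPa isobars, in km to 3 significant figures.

195 km

Coriolis parameter at 33°N:
f = 2Ω sin φ = 2 × 7.29×10⁻⁵ × sin 33° = 7.94×10⁻⁵ s⁻¹
Wind speed in SI: 62.2 knots = 32.0 m/s
Geostrophic balance rearranged: |∂P/∂n| = f ρ V_g
|∂P/∂n| = 7.94×10⁻⁵ × 0.808 × 32.0 = 2.05×10⁻³ Pa/m
Isobar spacing: Δn = ΔP/|∂P/∂n| = 400 Pa / 2.05×10⁻³ Pa/m = 194829 m ≈ 195 km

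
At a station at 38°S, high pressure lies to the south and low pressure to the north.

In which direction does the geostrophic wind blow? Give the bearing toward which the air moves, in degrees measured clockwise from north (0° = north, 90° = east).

270°

The pressure-gradient force points toward the north (bearing 000°).
Geostrophic balance: in the Southern Hemisphere the Coriolis force deflects motion to the left, so the geostrophic wind blows 90° to the left of the pressure-gradient force (low pressure on the right).
Rotating 000° by 90° counterclockwise gives 270° — the wind blows toward the west.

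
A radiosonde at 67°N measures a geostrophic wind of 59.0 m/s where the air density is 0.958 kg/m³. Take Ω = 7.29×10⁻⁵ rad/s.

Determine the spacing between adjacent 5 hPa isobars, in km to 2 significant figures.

66 km

Coriolis parameter at 67°N:
f = 2Ω sin φ = 2 × 7.29×10⁻⁵ × sin 67° = 1.34×10⁻⁴ s⁻¹
Geostrophic balance rearranged: |∂P/∂n| = f ρ V_g
|∂P/∂n| = 1.34×10⁻⁴ × 0.958 × 59.0 = 7.59×10⁻³ Pa/m
Isobar spacing: Δn = ΔP/|∂P/∂n| = 500 Pa / 7.59×10⁻³ Pa/m = 65913 m ≈ 66 km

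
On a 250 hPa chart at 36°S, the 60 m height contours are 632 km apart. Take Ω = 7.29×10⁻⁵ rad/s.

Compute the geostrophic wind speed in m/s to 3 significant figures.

Coriolis parameter at 36°S:
f = 2Ω sin φ = 2 × 7.29×10⁻⁵ × sin 36° = 8.57×10⁻⁵ s⁻¹
Height gradient: |∂Z/∂n| = 60 m / 632000 m = 9.49×10⁻⁵
On a pressure surface, geostrophic balance gives V_g = (g/f)|∂Z/∂n|:
V_g = 9.81 × 9.49×10⁻⁵ / 8.57×10⁻⁵ = 10.9 m/s

10.9 m/s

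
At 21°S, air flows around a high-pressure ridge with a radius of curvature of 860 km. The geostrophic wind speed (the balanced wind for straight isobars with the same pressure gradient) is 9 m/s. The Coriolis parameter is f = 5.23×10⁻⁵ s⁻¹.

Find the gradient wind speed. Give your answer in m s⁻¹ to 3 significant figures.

Around a high, pressure-gradient force acts outward with centrifugal, so Coriolis balances both:
fV = (1/ρ)|∂P/∂n| + V²/R  →  V² − fR·V + fR·V_g = 0
With fR = 5.23×10⁻⁵ × 860×10³ m = 45.0 m/s:
V = [fR − √((fR)² − 4 fR V_g)]/2 = [45.0 − √(45.0² − 4×45.0×9)]/2 = 12.4 m/s
Supergeostrophic (V > V_g = 9 m/s), as expected around a high.

12.4 m s⁻¹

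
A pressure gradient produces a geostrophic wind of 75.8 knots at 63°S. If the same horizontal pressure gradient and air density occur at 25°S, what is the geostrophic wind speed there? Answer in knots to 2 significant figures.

With the same pressure gradient and density, V_g ∝ 1/f ∝ 1/sin φ.
V₂ = V₁ · sin φ₁ / sin φ₂ = 75.8 × sin 63° / sin 25°
V₂ = 75.8 × 0.8910/0.4226 = 160 knots

160 knots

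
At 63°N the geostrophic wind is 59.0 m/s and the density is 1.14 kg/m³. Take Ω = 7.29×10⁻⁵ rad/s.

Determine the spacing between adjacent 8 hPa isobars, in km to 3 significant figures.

Coriolis parameter at 63°N:
f = 2Ω sin φ = 2 × 7.29×10⁻⁵ × sin 63° = 1.30×10⁻⁴ s⁻¹
Geostrophic balance rearranged: |∂P/∂n| = f ρ V_g
|∂P/∂n| = 1.30×10⁻⁴ × 1.14 × 59.0 = 8.74×10⁻³ Pa/m
Isobar spacing: Δn = ΔP/|∂P/∂n| = 800 Pa / 8.74×10⁻³ Pa/m = 91558 m ≈ 91.6 km

91.6 km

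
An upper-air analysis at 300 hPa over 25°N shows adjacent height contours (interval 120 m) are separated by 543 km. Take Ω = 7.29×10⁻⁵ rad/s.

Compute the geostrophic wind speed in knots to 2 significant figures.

68 knots

Coriolis parameter at 25°N:
f = 2Ω sin φ = 2 × 7.29×10⁻⁵ × sin 25° = 6.16×10⁻⁵ s⁻¹
Height gradient: |∂Z/∂n| = 120 m / 543000 m = 2.21×10⁻⁴
On a pressure surface, geostrophic balance gives V_g = (g/f)|∂Z/∂n|:
V_g = 9.81 × 2.21×10⁻⁴ / 6.16×10⁻⁵ = 35.2 m/s
Converting: 35.2 m/s × 1.944 = 68 knots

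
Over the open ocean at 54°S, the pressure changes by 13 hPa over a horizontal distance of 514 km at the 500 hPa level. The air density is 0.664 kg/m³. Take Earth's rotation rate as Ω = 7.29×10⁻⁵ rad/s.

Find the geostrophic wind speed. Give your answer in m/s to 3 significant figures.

Coriolis parameter at 54°S:
f = 2Ω sin φ = 2 × 7.29×10⁻⁵ × sin 54° = 1.18×10⁻⁴ s⁻¹
Pressure gradient: |∂P/∂n| = 1300 Pa / 514000 m = 2.53×10⁻³ Pa/m
Geostrophic balance (pressure-gradient force = Coriolis force):
V_g = (1/(fρ)) |∂P/∂n| = 2.53×10⁻³ / (1.18×10⁻⁴ × 0.664) = 32.3 m/s

32.3 m/s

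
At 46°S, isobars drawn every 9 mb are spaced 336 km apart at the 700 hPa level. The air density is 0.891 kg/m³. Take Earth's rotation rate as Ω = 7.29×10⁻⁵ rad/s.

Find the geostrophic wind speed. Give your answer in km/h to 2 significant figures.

Coriolis parameter at 46°S:
f = 2Ω sin φ = 2 × 7.29×10⁻⁵ × sin 46° = 1.05×10⁻⁴ s⁻¹
Pressure gradient: |∂P/∂n| = 900 Pa / 336000 m = 2.68×10⁻³ Pa/m
Geostrophic balance (pressure-gradient force = Coriolis force):
V_g = (1/(fρ)) |∂P/∂n| = 2.68×10⁻³ / (1.05×10⁻⁴ × 0.891) = 28.7 m/s
Converting: 28.7 m/s × 3.6 = 100 km/h

100 km/h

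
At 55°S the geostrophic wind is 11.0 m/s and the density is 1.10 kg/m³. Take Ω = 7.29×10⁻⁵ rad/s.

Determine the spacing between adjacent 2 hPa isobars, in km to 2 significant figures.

Coriolis parameter at 55°S:
f = 2Ω sin φ = 2 × 7.29×10⁻⁵ × sin 55° = 1.19×10⁻⁴ s⁻¹
Geostrophic balance rearranged: |∂P/∂n| = f ρ V_g
|∂P/∂n| = 1.19×10⁻⁴ × 1.10 × 11.0 = 1.45×10⁻³ Pa/m
Isobar spacing: Δn = ΔP/|∂P/∂n| = 200 Pa / 1.45×10⁻³ Pa/m = 138396 m ≈ 140 km

140 km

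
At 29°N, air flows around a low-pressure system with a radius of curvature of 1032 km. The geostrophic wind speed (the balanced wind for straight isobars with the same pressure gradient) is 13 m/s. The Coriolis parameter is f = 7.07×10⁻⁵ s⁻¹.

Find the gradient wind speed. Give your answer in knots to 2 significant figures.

Around a low, centrifugal force acts outward with Coriolis, so pressure-gradient force balances both:
(1/ρ)|∂P/∂n| = fV + V²/R  →  V² + fR·V − fR·V_g = 0
With fR = 7.07×10⁻⁵ × 1032×10³ m = 73.0 m/s:
V = [−fR + √((fR)² + 4 fR V_g)]/2 = [−73.0 + √(73.0² + 4×73.0×13)]/2 = 11.3 m/s
Subgeostrophic (V < V_g = 13 m/s), as expected around a low.
Converting: 11.3 m/s × 1.944 = 22 knots

22 knots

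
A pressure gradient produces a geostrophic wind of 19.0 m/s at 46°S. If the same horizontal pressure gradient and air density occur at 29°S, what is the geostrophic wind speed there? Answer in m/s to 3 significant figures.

With the same pressure gradient and density, V_g ∝ 1/f ∝ 1/sin φ.
V₂ = V₁ · sin φ₁ / sin φ₂ = 19.0 × sin 46° / sin 29°
V₂ = 19.0 × 0.7193/0.4848 = 28.2 m/s

28.2 m/s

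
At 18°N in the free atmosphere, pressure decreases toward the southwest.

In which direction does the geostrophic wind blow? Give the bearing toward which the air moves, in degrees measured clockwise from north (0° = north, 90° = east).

The pressure-gradient force points toward the southwest (bearing 225°).
Geostrophic balance: in the Northern Hemisphere the Coriolis force deflects motion to the right, so the geostrophic wind blows 90° to the right of the pressure-gradient force (low pressure on the left).
Rotating 225° by 90° clockwise gives 315° — the wind blows toward the northwest.

315°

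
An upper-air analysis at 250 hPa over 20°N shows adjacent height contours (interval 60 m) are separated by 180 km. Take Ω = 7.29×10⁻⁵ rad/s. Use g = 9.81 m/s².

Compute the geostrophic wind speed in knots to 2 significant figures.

Coriolis parameter at 20°N:
f = 2Ω sin φ = 2 × 7.29×10⁻⁵ × sin 20° = 4.99×10⁻⁵ s⁻¹
Height gradient: |∂Z/∂n| = 60 m / 180000 m = 3.33×10⁻⁴
On a pressure surface, geostrophic balance gives V_g = (g/f)|∂Z/∂n|:
V_g = 9.81 × 3.33×10⁻⁴ / 4.99×10⁻⁵ = 65.6 m/s
Converting: 65.6 m/s × 1.944 = 130 knots

130 knots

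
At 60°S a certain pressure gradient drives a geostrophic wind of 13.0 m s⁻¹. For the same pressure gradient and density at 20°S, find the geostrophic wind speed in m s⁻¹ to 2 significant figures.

33 m s⁻¹

With the same pressure gradient and density, V_g ∝ 1/f ∝ 1/sin φ.
V₂ = V₁ · sin φ₁ / sin φ₂ = 13.0 × sin 60° / sin 20°
V₂ = 13.0 × 0.8660/0.3420 = 33 m s⁻¹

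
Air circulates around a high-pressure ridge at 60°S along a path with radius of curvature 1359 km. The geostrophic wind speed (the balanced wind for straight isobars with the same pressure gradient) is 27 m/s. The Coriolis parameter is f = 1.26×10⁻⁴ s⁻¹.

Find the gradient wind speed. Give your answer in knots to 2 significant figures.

65 knots

Around a high, pressure-gradient force acts outward with centrifugal, so Coriolis balances both:
fV = (1/ρ)|∂P/∂n| + V²/R  →  V² − fR·V + fR·V_g = 0
With fR = 1.26×10⁻⁴ × 1359×10³ m = 171 m/s:
V = [fR − √((fR)² − 4 fR V_g)]/2 = [171 − √(171² − 4×171×27)]/2 = 33.6 m/s
Supergeostrophic (V > V_g = 27 m/s), as expected around a high.
Converting: 33.6 m/s × 1.944 = 65 knots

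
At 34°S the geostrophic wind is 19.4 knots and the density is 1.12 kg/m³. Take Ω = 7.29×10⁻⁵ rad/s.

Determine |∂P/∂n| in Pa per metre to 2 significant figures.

Coriolis parameter at 34°S:
f = 2Ω sin φ = 2 × 7.29×10⁻⁵ × sin 34° = 8.15×10⁻⁵ s⁻¹
Wind speed in SI: 19.4 knots = 9.98 m/s
Geostrophic balance rearranged: |∂P/∂n| = f ρ V_g
|∂P/∂n| = 8.15×10⁻⁵ × 1.12 × 9.98 = 9.11×10⁻⁴ Pa/m

9.1×10⁻⁴ Pa/m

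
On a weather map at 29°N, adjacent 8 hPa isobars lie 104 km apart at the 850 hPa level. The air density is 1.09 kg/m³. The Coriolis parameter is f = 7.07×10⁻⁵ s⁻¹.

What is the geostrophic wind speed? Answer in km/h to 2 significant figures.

Pressure gradient: |∂P/∂n| = 800 Pa / 104000 m = 7.69×10⁻³ Pa/m
Geostrophic balance (pressure-gradient force = Coriolis force):
V_g = (1/(fρ)) |∂P/∂n| = 7.69×10⁻³ / (7.07×10⁻⁵ × 1.09) = 99.8 m/s
Converting: 99.8 m/s × 3.6 = 360 km/h

360 km/h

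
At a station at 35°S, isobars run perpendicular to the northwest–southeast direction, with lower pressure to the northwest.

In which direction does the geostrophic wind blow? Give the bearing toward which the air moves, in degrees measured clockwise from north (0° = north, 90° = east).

225°

The pressure-gradient force points toward the northwest (bearing 315°).
Geostrophic balance: in the Southern Hemisphere the Coriolis force deflects motion to the left, so the geostrophic wind blows 90° to the left of the pressure-gradient force (low pressure on the right).
Rotating 315° by 90° counterclockwise gives 225° — the wind blows toward the southwest.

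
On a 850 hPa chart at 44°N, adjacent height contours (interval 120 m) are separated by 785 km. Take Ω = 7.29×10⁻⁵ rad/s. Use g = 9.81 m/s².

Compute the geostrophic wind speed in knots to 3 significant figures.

28.8 knots

Coriolis parameter at 44°N:
f = 2Ω sin φ = 2 × 7.29×10⁻⁵ × sin 44° = 1.01×10⁻⁴ s⁻¹
Height gradient: |∂Z/∂n| = 120 m / 785000 m = 1.53×10⁻⁴
On a pressure surface, geostrophic balance gives V_g = (g/f)|∂Z/∂n|:
V_g = 9.81 × 1.53×10⁻⁴ / 1.01×10⁻⁴ = 14.8 m/s
Converting: 14.8 m/s × 1.944 = 28.8 knots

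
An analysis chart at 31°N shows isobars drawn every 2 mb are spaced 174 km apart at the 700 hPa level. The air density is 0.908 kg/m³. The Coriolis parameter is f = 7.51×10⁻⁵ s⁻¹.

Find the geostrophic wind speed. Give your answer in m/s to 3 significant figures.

Pressure gradient: |∂P/∂n| = 200 Pa / 174000 m = 1.15×10⁻³ Pa/m
Geostrophic balance (pressure-gradient force = Coriolis force):
V_g = (1/(fρ)) |∂P/∂n| = 1.15×10⁻³ / (7.51×10⁻⁵ × 0.908) = 16.9 m/s

16.9 m/s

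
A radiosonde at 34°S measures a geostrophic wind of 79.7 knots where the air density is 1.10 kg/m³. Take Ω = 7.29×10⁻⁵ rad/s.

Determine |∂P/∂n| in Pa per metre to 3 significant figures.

3.68×10⁻³ Pa/m

Coriolis parameter at 34°S:
f = 2Ω sin φ = 2 × 7.29×10⁻⁵ × sin 34° = 8.15×10⁻⁵ s⁻¹
Wind speed in SI: 79.7 knots = 41.0 m/s
Geostrophic balance rearranged: |∂P/∂n| = f ρ V_g
|∂P/∂n| = 8.15×10⁻⁵ × 1.10 × 41.0 = 3.68×10⁻³ Pa/m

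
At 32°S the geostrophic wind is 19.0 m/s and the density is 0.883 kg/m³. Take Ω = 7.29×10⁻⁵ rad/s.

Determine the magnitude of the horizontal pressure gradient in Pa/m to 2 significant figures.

Coriolis parameter at 32°S:
f = 2Ω sin φ = 2 × 7.29×10⁻⁵ × sin 32° = 7.73×10⁻⁵ s⁻¹
Geostrophic balance rearranged: |∂P/∂n| = f ρ V_g
|∂P/∂n| = 7.73×10⁻⁵ × 0.883 × 19.0 = 1.30×10⁻³ Pa/m

1.3×10⁻³ Pa/m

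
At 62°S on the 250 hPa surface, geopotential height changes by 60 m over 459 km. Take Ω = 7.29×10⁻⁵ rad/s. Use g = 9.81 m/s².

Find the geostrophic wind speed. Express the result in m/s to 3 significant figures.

9.96 m/s

Coriolis parameter at 62°S:
f = 2Ω sin φ = 2 × 7.29×10⁻⁵ × sin 62° = 1.29×10⁻⁴ s⁻¹
Height gradient: |∂Z/∂n| = 60 m / 459000 m = 1.31×10⁻⁴
On a pressure surface, geostrophic balance gives V_g = (g/f)|∂Z/∂n|:
V_g = 9.81 × 1.31×10⁻⁴ / 1.29×10⁻⁴ = 9.96 m/s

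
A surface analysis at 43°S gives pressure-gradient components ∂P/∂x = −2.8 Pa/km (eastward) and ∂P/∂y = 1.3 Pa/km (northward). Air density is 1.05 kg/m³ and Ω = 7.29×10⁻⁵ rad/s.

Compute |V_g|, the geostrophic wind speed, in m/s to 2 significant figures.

Coriolis parameter at 43°S:
f = 2Ω sin φ = 2 × 7.29×10⁻⁵ × sin 43° = 9.94×10⁻⁵ s⁻¹
In the Southern Hemisphere f is negative: f = −9.94×10⁻⁵ s⁻¹.
Component geostrophic relations (x east, y north):
u_g = −(1/(fρ)) ∂P/∂y,  v_g = (1/(fρ)) ∂P/∂x
u_g = −(1.3×10⁻³)/(−9.94×10⁻⁵ × 1.05) = 12.5 m/s;  v_g = (−2.8×10⁻³)/(−9.94×10⁻⁵ × 1.05) = 26.8 m/s
|V_g| = √(u_g² + v_g²) = 29.6 m/s

30 m/s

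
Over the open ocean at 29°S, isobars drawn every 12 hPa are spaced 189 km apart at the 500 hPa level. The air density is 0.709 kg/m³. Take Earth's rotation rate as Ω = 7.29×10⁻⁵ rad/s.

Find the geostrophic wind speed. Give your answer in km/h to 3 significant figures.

456 km/h

Coriolis parameter at 29°S:
f = 2Ω sin φ = 2 × 7.29×10⁻⁵ × sin 29° = 7.07×10⁻⁵ s⁻¹
Pressure gradient: |∂P/∂n| = 1200 Pa / 189000 m = 6.35×10⁻³ Pa/m
Geostrophic balance (pressure-gradient force = Coriolis force):
V_g = (1/(fρ)) |∂P/∂n| = 6.35×10⁻³ / (7.07×10⁻⁵ × 0.709) = 127 m/s
Converting: 127 m/s × 3.6 = 456 km/h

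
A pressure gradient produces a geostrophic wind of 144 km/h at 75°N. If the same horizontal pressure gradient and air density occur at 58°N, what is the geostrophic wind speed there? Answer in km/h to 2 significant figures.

With the same pressure gradient and density, V_g ∝ 1/f ∝ 1/sin φ.
V₂ = V₁ · sin φ₁ / sin φ₂ = 144 × sin 75° / sin 58°
V₂ = 144 × 0.9659/0.8480 = 160 km/h

160 km/h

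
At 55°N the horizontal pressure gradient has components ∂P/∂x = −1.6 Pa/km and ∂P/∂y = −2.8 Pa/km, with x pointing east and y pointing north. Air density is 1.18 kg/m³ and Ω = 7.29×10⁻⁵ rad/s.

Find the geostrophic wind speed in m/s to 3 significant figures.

Coriolis parameter at 55°N:
f = 2Ω sin φ = 2 × 7.29×10⁻⁵ × sin 55° = 1.19×10⁻⁴ s⁻¹
Component geostrophic relations (x east, y north):
u_g = −(1/(fρ)) ∂P/∂y,  v_g = (1/(fρ)) ∂P/∂x
u_g = −(−2.8×10⁻³)/(1.19×10⁻⁴ × 1.18) = 19.9 m/s;  v_g = (−1.6×10⁻³)/(1.19×10⁻⁴ × 1.18) = −11.4 m/s
|V_g| = √(u_g² + v_g²) = 22.9 m/s

22.9 m/s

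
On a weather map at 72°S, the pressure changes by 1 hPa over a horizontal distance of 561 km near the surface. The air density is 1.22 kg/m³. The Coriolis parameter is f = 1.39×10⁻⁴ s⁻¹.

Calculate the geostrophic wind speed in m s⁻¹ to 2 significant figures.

Pressure gradient: |∂P/∂n| = 100 Pa / 561000 m = 1.78×10⁻⁴ Pa/m
Geostrophic balance (pressure-gradient force = Coriolis force):
V_g = (1/(fρ)) |∂P/∂n| = 1.78×10⁻⁴ / (1.39×10⁻⁴ × 1.22) = 1.05 m/s

1.1 m s⁻¹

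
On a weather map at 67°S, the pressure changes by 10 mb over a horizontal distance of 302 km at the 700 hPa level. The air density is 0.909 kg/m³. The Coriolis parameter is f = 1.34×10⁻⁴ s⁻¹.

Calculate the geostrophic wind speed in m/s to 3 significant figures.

27.2 m/s

Pressure gradient: |∂P/∂n| = 1000 Pa / 302000 m = 3.31×10⁻³ Pa/m
Geostrophic balance (pressure-gradient force = Coriolis force):
V_g = (1/(fρ)) |∂P/∂n| = 3.31×10⁻³ / (1.34×10⁻⁴ × 0.909) = 27.2 m/s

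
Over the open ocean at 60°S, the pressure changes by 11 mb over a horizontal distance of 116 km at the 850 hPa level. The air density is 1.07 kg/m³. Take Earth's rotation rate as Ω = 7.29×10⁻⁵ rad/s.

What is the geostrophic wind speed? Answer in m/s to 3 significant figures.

70.2 m/s

Coriolis parameter at 60°S:
f = 2Ω sin φ = 2 × 7.29×10⁻⁵ × sin 60° = 1.26×10⁻⁴ s⁻¹
Pressure gradient: |∂P/∂n| = 1100 Pa / 116000 m = 9.48×10⁻³ Pa/m
Geostrophic balance (pressure-gradient force = Coriolis force):
V_g = (1/(fρ)) |∂P/∂n| = 9.48×10⁻³ / (1.26×10⁻⁴ × 1.07) = 70.2 m/s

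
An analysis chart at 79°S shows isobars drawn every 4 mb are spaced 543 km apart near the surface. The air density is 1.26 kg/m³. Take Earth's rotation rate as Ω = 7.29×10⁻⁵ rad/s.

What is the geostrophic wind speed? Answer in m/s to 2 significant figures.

Coriolis parameter at 79°S:
f = 2Ω sin φ = 2 × 7.29×10⁻⁵ × sin 79° = 1.43×10⁻⁴ s⁻¹
Pressure gradient: |∂P/∂n| = 400 Pa / 543000 m = 7.37×10⁻⁴ Pa/m
Geostrophic balance (pressure-gradient force = Coriolis force):
V_g = (1/(fρ)) |∂P/∂n| = 7.37×10⁻⁴ / (1.43×10⁻⁴ × 1.26) = 4.08 m/s

4.1 m/s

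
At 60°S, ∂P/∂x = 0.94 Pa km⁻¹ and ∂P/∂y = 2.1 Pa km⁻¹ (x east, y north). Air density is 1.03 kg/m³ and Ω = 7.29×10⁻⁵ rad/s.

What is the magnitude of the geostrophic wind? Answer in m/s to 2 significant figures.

18 m/s

Coriolis parameter at 60°S:
f = 2Ω sin φ = 2 × 7.29×10⁻⁵ × sin 60° = 1.26×10⁻⁴ s⁻¹
In the Southern Hemisphere f is negative: f = −1.26×10⁻⁴ s⁻¹.
Component geostrophic relations (x east, y north):
u_g = −(1/(fρ)) ∂P/∂y,  v_g = (1/(fρ)) ∂P/∂x
u_g = −(2.1×10⁻³)/(−1.26×10⁻⁴ × 1.03) = 16.1 m/s;  v_g = (0.94×10⁻³)/(−1.26×10⁻⁴ × 1.03) = −7.23 m/s
|V_g| = √(u_g² + v_g²) = 17.7 m/s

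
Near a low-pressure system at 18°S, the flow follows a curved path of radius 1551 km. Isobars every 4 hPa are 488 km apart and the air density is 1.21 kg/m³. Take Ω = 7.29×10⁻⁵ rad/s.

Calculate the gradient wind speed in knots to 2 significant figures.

25 knots

Coriolis parameter at 18°S:
f = 2Ω sin φ = 2 × 7.29×10⁻⁵ × sin 18° = 4.51×10⁻⁵ s⁻¹
Pressure gradient: |∂P/∂n| = 400 Pa / 488000 m = 8.20×10⁻⁴ Pa/m
Geostrophic speed: V_g = |∂P/∂n|/(fρ) = 8.20×10⁻⁴/(4.51×10⁻⁵ × 1.21) = 15.0 m/s
Around a low, centrifugal force acts outward with Coriolis, so pressure-gradient force balances both:
(1/ρ)|∂P/∂n| = fV + V²/R  →  V² + fR·V − fR·V_g = 0
With fR = 4.51×10⁻⁵ × 1551×10³ m = 69.9 m/s:
V = [−fR + √((fR)² + 4 fR V_g)]/2 = [−69.9 + √(69.9² + 4×69.9×15)]/2 = 12.7 m/s
Subgeostrophic (V < V_g = 15 m/s), as expected around a low.
Converting: 12.7 m/s × 1.944 = 25 knots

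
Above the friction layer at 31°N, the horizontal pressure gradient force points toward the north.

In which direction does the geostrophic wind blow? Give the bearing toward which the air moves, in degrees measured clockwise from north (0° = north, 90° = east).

The pressure-gradient force points toward the north (bearing 000°).
Geostrophic balance: in the Northern Hemisphere the Coriolis force deflects motion to the right, so the geostrophic wind blows 90° to the right of the pressure-gradient force (low pressure on the left).
Rotating 000° by 90° clockwise gives 090° — the wind blows toward the east.

090°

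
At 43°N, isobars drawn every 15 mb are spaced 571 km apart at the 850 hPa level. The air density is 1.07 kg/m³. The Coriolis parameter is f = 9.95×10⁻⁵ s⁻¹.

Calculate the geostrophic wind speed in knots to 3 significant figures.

48.0 knots

Pressure gradient: |∂P/∂n| = 1500 Pa / 571000 m = 2.63×10⁻³ Pa/m
Geostrophic balance (pressure-gradient force = Coriolis force):
V_g = (1/(fρ)) |∂P/∂n| = 2.63×10⁻³ / (9.95×10⁻⁵ × 1.07) = 24.7 m/s
Converting: 24.7 m/s × 1.944 = 48.0 knots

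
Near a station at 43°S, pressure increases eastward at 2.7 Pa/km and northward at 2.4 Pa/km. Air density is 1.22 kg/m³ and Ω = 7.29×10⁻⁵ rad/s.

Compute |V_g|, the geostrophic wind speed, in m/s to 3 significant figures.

Coriolis parameter at 43°S:
f = 2Ω sin φ = 2 × 7.29×10⁻⁵ × sin 43° = 9.94×10⁻⁵ s⁻¹
In the Southern Hemisphere f is negative: f = −9.94×10⁻⁵ s⁻¹.
Component geostrophic relations (x east, y north):
u_g = −(1/(fρ)) ∂P/∂y,  v_g = (1/(fρ)) ∂P/∂x
u_g = −(2.4×10⁻³)/(−9.94×10⁻⁵ × 1.22) = 19.8 m/s;  v_g = (2.7×10⁻³)/(−9.94×10⁻⁵ × 1.22) = −22.3 m/s
|V_g| = √(u_g² + v_g²) = 29.8 m/s

29.8 m/s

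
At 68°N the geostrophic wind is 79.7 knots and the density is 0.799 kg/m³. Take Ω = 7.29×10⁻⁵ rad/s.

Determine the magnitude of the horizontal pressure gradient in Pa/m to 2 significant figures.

Coriolis parameter at 68°N:
f = 2Ω sin φ = 2 × 7.29×10⁻⁵ × sin 68° = 1.35×10⁻⁴ s⁻¹
Wind speed in SI: 79.7 knots = 41.0 m/s
Geostrophic balance rearranged: |∂P/∂n| = f ρ V_g
|∂P/∂n| = 1.35×10⁻⁴ × 0.799 × 41.0 = 4.43×10⁻³ Pa/m

4.4×10⁻³ Pa/m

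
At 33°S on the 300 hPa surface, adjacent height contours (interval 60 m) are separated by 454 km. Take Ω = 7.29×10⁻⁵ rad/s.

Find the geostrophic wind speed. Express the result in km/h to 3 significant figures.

58.8 km/h

Coriolis parameter at 33°S:
f = 2Ω sin φ = 2 × 7.29×10⁻⁵ × sin 33° = 7.94×10⁻⁵ s⁻¹
Height gradient: |∂Z/∂n| = 60 m / 454000 m = 1.32×10⁻⁴
On a pressure surface, geostrophic balance gives V_g = (g/f)|∂Z/∂n|:
V_g = 9.81 × 1.32×10⁻⁴ / 7.94×10⁻⁵ = 16.3 m/s
Converting: 16.3 m/s × 3.6 = 58.8 km/h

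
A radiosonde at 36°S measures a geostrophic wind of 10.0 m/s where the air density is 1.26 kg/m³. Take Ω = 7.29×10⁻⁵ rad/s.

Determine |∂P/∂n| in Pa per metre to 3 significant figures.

1.08×10⁻³ Pa/m

Coriolis parameter at 36°S:
f = 2Ω sin φ = 2 × 7.29×10⁻⁵ × sin 36° = 8.57×10⁻⁵ s⁻¹
Geostrophic balance rearranged: |∂P/∂n| = f ρ V_g
|∂P/∂n| = 8.57×10⁻⁵ × 1.26 × 10.0 = 1.08×10⁻³ Pa/m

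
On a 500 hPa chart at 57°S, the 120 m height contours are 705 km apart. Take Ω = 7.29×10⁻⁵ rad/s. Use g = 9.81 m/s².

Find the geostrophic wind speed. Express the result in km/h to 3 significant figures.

Coriolis parameter at 57°S:
f = 2Ω sin φ = 2 × 7.29×10⁻⁵ × sin 57° = 1.22×10⁻⁴ s⁻¹
Height gradient: |∂Z/∂n| = 120 m / 705000 m = 1.70×10⁻⁴
On a pressure surface, geostrophic balance gives V_g = (g/f)|∂Z/∂n|:
V_g = 9.81 × 1.70×10⁻⁴ / 1.22×10⁻⁴ = 13.7 m/s
Converting: 13.7 m/s × 3.6 = 49.2 km/h

49.2 km/h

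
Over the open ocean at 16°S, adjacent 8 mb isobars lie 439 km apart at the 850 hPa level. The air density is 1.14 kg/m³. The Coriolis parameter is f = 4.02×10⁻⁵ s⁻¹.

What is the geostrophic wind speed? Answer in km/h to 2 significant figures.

140 km/h

Pressure gradient: |∂P/∂n| = 800 Pa / 439000 m = 1.82×10⁻³ Pa/m
Geostrophic balance (pressure-gradient force = Coriolis force):
V_g = (1/(fρ)) |∂P/∂n| = 1.82×10⁻³ / (4.02×10⁻⁵ × 1.14) = 39.8 m/s
Converting: 39.8 m/s × 3.6 = 140 km/h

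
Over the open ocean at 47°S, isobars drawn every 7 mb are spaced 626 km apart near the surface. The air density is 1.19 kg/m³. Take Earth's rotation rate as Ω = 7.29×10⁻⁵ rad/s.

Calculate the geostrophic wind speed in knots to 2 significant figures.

Coriolis parameter at 47°S:
f = 2Ω sin φ = 2 × 7.29×10⁻⁵ × sin 47° = 1.07×10⁻⁴ s⁻¹
Pressure gradient: |∂P/∂n| = 700 Pa / 626000 m = 1.12×10⁻³ Pa/m
Geostrophic balance (pressure-gradient force = Coriolis force):
V_g = (1/(fρ)) |∂P/∂n| = 1.12×10⁻³ / (1.07×10⁻⁴ × 1.19) = 8.81 m/s
Converting: 8.81 m/s × 1.944 = 17 knots

17 knots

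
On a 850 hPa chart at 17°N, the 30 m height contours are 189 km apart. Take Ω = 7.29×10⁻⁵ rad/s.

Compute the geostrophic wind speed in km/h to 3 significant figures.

Coriolis parameter at 17°N:
f = 2Ω sin φ = 2 × 7.29×10⁻⁵ × sin 17° = 4.26×10⁻⁵ s⁻¹
Height gradient: |∂Z/∂n| = 30 m / 189000 m = 1.59×10⁻⁴
On a pressure surface, geostrophic balance gives V_g = (g/f)|∂Z/∂n|:
V_g = 9.81 × 1.59×10⁻⁴ / 4.26×10⁻⁵ = 36.5 m/s
Converting: 36.5 m/s × 3.6 = 132 km/h

132 km/h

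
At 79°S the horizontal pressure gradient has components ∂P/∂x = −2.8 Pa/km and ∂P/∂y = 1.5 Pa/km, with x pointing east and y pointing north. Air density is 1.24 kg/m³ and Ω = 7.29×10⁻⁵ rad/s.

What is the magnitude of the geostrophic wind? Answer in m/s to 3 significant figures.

Coriolis parameter at 79°S:
f = 2Ω sin φ = 2 × 7.29×10⁻⁵ × sin 79° = 1.43×10⁻⁴ s⁻¹
In the Southern Hemisphere f is negative: f = −1.43×10⁻⁴ s⁻¹.
Component geostrophic relations (x east, y north):
u_g = −(1/(fρ)) ∂P/∂y,  v_g = (1/(fρ)) ∂P/∂x
u_g = −(1.5×10⁻³)/(−1.43×10⁻⁴ × 1.24) = 8.45 m/s;  v_g = (−2.8×10⁻³)/(−1.43×10⁻⁴ × 1.24) = 15.8 m/s
|V_g| = √(u_g² + v_g²) = 17.9 m/s

17.9 m/s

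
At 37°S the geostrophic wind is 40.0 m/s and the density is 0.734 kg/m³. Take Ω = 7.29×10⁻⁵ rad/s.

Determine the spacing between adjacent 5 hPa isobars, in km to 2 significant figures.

Coriolis parameter at 37°S:
f = 2Ω sin φ = 2 × 7.29×10⁻⁵ × sin 37° = 8.77×10⁻⁵ s⁻¹
Geostrophic balance rearranged: |∂P/∂n| = f ρ V_g
|∂P/∂n| = 8.77×10⁻⁵ × 0.734 × 40.0 = 2.58×10⁻³ Pa/m
Isobar spacing: Δn = ΔP/|∂P/∂n| = 500 Pa / 2.58×10⁻³ Pa/m = 194086 m ≈ 190 km

190 km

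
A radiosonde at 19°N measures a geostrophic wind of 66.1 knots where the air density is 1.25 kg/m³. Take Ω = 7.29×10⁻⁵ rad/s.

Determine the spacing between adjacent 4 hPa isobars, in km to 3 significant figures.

Coriolis parameter at 19°N:
f = 2Ω sin φ = 2 × 7.29×10⁻⁵ × sin 19° = 4.75×10⁻⁵ s⁻¹
Wind speed in SI: 66.1 knots = 34.0 m/s
Geostrophic balance rearranged: |∂P/∂n| = f ρ V_g
|∂P/∂n| = 4.75×10⁻⁵ × 1.25 × 34.0 = 2.02×10⁻³ Pa/m
Isobar spacing: Δn = ΔP/|∂P/∂n| = 400 Pa / 2.02×10⁻³ Pa/m = 198249 m ≈ 198 km

198 km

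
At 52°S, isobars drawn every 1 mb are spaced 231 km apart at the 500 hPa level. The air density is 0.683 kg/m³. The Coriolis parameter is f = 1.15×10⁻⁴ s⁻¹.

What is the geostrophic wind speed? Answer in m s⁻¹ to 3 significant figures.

5.51 m s⁻¹

Pressure gradient: |∂P/∂n| = 100 Pa / 231000 m = 4.33×10⁻⁴ Pa/m
Geostrophic balance (pressure-gradient force = Coriolis force):
V_g = (1/(fρ)) |∂P/∂n| = 4.33×10⁻⁴ / (1.15×10⁻⁴ × 0.683) = 5.51 m/s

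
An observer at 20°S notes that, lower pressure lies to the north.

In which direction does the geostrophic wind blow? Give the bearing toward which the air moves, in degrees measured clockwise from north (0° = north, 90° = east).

The pressure-gradient force points toward the north (bearing 000°).
Geostrophic balance: in the Southern Hemisphere the Coriolis force deflects motion to the left, so the geostrophic wind blows 90° to the left of the pressure-gradient force (low pressure on the right).
Rotating 000° by 90° counterclockwise gives 270° — the wind blows toward the west.

270°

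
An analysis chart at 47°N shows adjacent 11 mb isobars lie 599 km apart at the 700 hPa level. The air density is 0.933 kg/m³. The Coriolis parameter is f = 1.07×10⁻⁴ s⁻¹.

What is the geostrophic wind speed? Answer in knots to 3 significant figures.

35.8 knots

Pressure gradient: |∂P/∂n| = 1100 Pa / 599000 m = 1.84×10⁻³ Pa/m
Geostrophic balance (pressure-gradient force = Coriolis force):
V_g = (1/(fρ)) |∂P/∂n| = 1.84×10⁻³ / (1.07×10⁻⁴ × 0.933) = 18.4 m/s
Converting: 18.4 m/s × 1.944 = 35.8 knots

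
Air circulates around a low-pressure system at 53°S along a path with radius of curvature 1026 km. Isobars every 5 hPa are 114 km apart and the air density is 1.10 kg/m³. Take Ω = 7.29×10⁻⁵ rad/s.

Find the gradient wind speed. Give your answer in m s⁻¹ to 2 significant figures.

28 m s⁻¹

Coriolis parameter at 53°S:
f = 2Ω sin φ = 2 × 7.29×10⁻⁵ × sin 53° = 1.16×10⁻⁴ s⁻¹
Pressure gradient: |∂P/∂n| = 500 Pa / 114000 m = 4.39×10⁻³ Pa/m
Geostrophic speed: V_g = |∂P/∂n|/(fρ) = 4.39×10⁻³/(1.16×10⁻⁴ × 1.10) = 34.2 m/s
Around a low, centrifugal force acts outward with Coriolis, so pressure-gradient force balances both:
(1/ρ)|∂P/∂n| = fV + V²/R  →  V² + fR·V − fR·V_g = 0
With fR = 1.16×10⁻⁴ × 1026×10³ m = 119 m/s:
V = [−fR + √((fR)² + 4 fR V_g)]/2 = [−119 + √(119² + 4×119×34.2)]/2 = 27.8 m/s
Subgeostrophic (V < V_g = 34.2 m/s), as expected around a low.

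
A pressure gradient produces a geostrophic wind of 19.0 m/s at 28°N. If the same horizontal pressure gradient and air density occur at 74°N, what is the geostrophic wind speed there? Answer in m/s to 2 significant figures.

9.3 m/s

With the same pressure gradient and density, V_g ∝ 1/f ∝ 1/sin φ.
V₂ = V₁ · sin φ₁ / sin φ₂ = 19.0 × sin 28° / sin 74°
V₂ = 19.0 × 0.4695/0.9613 = 9.3 m/s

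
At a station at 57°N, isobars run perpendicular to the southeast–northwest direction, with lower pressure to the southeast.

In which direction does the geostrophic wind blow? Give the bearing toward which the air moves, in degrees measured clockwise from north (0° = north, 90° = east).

The pressure-gradient force points toward the southeast (bearing 135°).
Geostrophic balance: in the Northern Hemisphere the Coriolis force deflects motion to the right, so the geostrophic wind blows 90° to the right of the pressure-gradient force (low pressure on the left).
Rotating 135° by 90° clockwise gives 225° — the wind blows toward the southwest.

225°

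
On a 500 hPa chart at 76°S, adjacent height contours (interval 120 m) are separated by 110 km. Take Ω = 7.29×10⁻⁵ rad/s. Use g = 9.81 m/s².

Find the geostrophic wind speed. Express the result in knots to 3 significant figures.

Coriolis parameter at 76°S:
f = 2Ω sin φ = 2 × 7.29×10⁻⁵ × sin 76° = 1.41×10⁻⁴ s⁻¹
Height gradient: |∂Z/∂n| = 120 m / 110000 m = 1.09×10⁻³
On a pressure surface, geostrophic balance gives V_g = (g/f)|∂Z/∂n|:
V_g = 9.81 × 1.09×10⁻³ / 1.41×10⁻⁴ = 75.6 m/s
Converting: 75.6 m/s × 1.944 = 147 knots

147 knots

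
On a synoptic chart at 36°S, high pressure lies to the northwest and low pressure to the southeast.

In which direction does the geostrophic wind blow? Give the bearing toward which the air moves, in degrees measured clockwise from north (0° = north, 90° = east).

The pressure-gradient force points toward the southeast (bearing 135°).
Geostrophic balance: in the Southern Hemisphere the Coriolis force deflects motion to the left, so the geostrophic wind blows 90° to the left of the pressure-gradient force (low pressure on the right).
Rotating 135° by 90° counterclockwise gives 045° — the wind blows toward the northeast.

045°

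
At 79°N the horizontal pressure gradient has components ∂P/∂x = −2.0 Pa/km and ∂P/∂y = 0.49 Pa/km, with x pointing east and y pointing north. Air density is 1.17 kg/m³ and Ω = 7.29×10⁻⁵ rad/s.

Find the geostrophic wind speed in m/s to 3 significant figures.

Coriolis parameter at 79°N:
f = 2Ω sin φ = 2 × 7.29×10⁻⁵ × sin 79° = 1.43×10⁻⁴ s⁻¹
Component geostrophic relations (x east, y north):
u_g = −(1/(fρ)) ∂P/∂y,  v_g = (1/(fρ)) ∂P/∂x
u_g = −(0.49×10⁻³)/(1.43×10⁻⁴ × 1.17) = −2.93 m/s;  v_g = (−2.0×10⁻³)/(1.43×10⁻⁴ × 1.17) = −11.9 m/s
|V_g| = √(u_g² + v_g²) = 12.3 m/s

12.3 m/s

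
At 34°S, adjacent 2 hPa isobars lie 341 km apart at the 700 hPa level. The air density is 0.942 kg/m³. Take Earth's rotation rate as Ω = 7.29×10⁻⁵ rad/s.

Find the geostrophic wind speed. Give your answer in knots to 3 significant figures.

Coriolis parameter at 34°S:
f = 2Ω sin φ = 2 × 7.29×10⁻⁵ × sin 34° = 8.15×10⁻⁵ s⁻¹
Pressure gradient: |∂P/∂n| = 200 Pa / 341000 m = 5.87×10⁻⁴ Pa/m
Geostrophic balance (pressure-gradient force = Coriolis force):
V_g = (1/(fρ)) |∂P/∂n| = 5.87×10⁻⁴ / (8.15×10⁻⁵ × 0.942) = 7.64 m/s
Converting: 7.64 m/s × 1.944 = 14.8 knots

14.8 knots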